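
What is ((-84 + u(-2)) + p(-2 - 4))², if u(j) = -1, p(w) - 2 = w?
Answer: 7921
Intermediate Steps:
p(w) = 2 + w
((-84 + u(-2)) + p(-2 - 4))² = ((-84 - 1) + (2 + (-2 - 4)))² = (-85 + (2 - 6))² = (-85 - 4)² = (-89)² = 7921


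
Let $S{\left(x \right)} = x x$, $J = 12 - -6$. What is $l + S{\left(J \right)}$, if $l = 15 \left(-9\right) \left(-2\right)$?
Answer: $594$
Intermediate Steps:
$J = 18$ ($J = 12 + 6 = 18$)
$l = 270$ ($l = \left(-135\right) \left(-2\right) = 270$)
$S{\left(x \right)} = x^{2}$
$l + S{\left(J \right)} = 270 + 18^{2} = 270 + 324 = 594$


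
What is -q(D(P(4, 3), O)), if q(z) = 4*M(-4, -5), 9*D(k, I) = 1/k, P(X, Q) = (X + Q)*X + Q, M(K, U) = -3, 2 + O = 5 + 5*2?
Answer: 12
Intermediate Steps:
O = 13 (O = -2 + (5 + 5*2) = -2 + (5 + 10) = -2 + 15 = 13)
P(X, Q) = Q + X*(Q + X) (P(X, Q) = (Q + X)*X + Q = X*(Q + X) + Q = Q + X*(Q + X))
D(k, I) = 1/(9*k)
q(z) = -12 (q(z) = 4*(-3) = -12)
-q(D(P(4, 3), O)) = -1*(-12) = 12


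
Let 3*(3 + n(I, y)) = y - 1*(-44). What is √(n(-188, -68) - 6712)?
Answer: 9*I*√83 ≈ 81.994*I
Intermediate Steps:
n(I, y) = 35/3 + y/3 (n(I, y) = -3 + (y - 1*(-44))/3 = -3 + (y + 44)/3 = -3 + (44 + y)/3 = -3 + (44/3 + y/3) = 35/3 + y/3)
√(n(-188, -68) - 6712) = √((35/3 + (⅓)*(-68)) - 6712) = √((35/3 - 68/3) - 6712) = √(-11 - 6712) = √(-6723) = 9*I*√83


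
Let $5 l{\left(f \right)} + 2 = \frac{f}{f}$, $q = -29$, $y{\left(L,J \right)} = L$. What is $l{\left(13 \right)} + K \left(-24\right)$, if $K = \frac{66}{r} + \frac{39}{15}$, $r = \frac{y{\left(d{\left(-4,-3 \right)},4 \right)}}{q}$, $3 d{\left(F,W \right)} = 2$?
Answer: $\frac{344207}{5} \approx 68841.0$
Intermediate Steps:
$d{\left(F,W \right)} = \frac{2}{3}$ ($d{\left(F,W \right)} = \frac{1}{3} \cdot 2 = \frac{2}{3}$)
$l{\left(f \right)} = - \frac{1}{5}$ ($l{\left(f \right)} = - \frac{2}{5} + \frac{f \frac{1}{f}}{5} = - \frac{2}{5} + \frac{1}{5} \cdot 1 = - \frac{2}{5} + \frac{1}{5} = - \frac{1}{5}$)
$r = - \frac{2}{87}$ ($r = \frac{2}{3 \left(-29\right)} = \frac{2}{3} \left(- \frac{1}{29}\right) = - \frac{2}{87} \approx -0.022988$)
$K = - \frac{14342}{5}$ ($K = \frac{66}{- \frac{2}{87}} + \frac{39}{15} = 66 \left(- \frac{87}{2}\right) + 39 \cdot \frac{1}{15} = -2871 + \frac{13}{5} = - \frac{14342}{5} \approx -2868.4$)
$l{\left(13 \right)} + K \left(-24\right) = - \frac{1}{5} - - \frac{344208}{5} = - \frac{1}{5} + \frac{344208}{5} = \frac{344207}{5}$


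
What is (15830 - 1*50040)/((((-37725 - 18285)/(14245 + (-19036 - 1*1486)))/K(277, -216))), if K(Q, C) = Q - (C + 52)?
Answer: -3156621699/1867 ≈ -1.6907e+6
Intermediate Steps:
K(Q, C) = -52 + Q - C (K(Q, C) = Q - (52 + C) = Q + (-52 - C) = -52 + Q - C)
(15830 - 1*50040)/((((-37725 - 18285)/(14245 + (-19036 - 1*1486)))/K(277, -216))) = (15830 - 1*50040)/((((-37725 - 18285)/(14245 + (-19036 - 1*1486)))/(-52 + 277 - 1*(-216)))) = (15830 - 50040)/(((-56010/(14245 + (-19036 - 1486)))/(-52 + 277 + 216))) = -34210/(-56010/(14245 - 20522)/441) = -34210/(-56010/(-6277)*(1/441)) = -34210/(-56010*(-1/6277)*(1/441)) = -34210/((56010/6277)*(1/441)) = -34210/18670/922719 = -34210*922719/18670 = -3156621699/1867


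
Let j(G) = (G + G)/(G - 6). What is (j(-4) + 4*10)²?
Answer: 41616/25 ≈ 1664.6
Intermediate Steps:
j(G) = 2*G/(-6 + G) (j(G) = (2*G)/(-6 + G) = 2*G/(-6 + G))
(j(-4) + 4*10)² = (2*(-4)/(-6 - 4) + 4*10)² = (2*(-4)/(-10) + 40)² = (2*(-4)*(-⅒) + 40)² = (⅘ + 40)² = (204/5)² = 41616/25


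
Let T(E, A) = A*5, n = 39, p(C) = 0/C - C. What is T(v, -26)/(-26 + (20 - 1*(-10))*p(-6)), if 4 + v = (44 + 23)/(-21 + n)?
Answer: -65/77 ≈ -0.84416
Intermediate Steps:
p(C) = -C (p(C) = 0 - C = -C)
v = -5/18 (v = -4 + (44 + 23)/(-21 + 39) = -4 + 67/18 = -5/18 ≈ -0.27778)
T(E, A) = 5*A
T(v, -26)/(-26 + (20 - 1*(-10))*p(-6)) = (5*(-26))/(-26 + (20 - 1*(-10))*(-1*(-6))) = -130/(-26 + (20 + 10)*6) = -130/(-26 + 30*6) = -130/(-26 + 180) = -130/154 = -130*1/154 = -65/77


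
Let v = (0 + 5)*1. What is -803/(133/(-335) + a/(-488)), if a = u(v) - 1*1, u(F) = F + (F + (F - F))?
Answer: 131274440/67919 ≈ 1932.8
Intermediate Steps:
v = 5 (v = 5*1 = 5)
u(F) = 2*F (u(F) = F + (F + 0) = F + F = 2*F)
a = 9 (a = 2*5 - 1*1 = 10 - 1 = 9)
-803/(133/(-335) + a/(-488)) = -803/(133/(-335) + 9/(-488)) = -803/(133*(-1/335) + 9*(-1/488)) = -803/(-133/335 - 9/488) = -803/(-67919/163480) = -803*(-163480/67919) = 131274440/67919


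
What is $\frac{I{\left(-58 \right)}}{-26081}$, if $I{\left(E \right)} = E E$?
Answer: $- \frac{3364}{26081} \approx -0.12898$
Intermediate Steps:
$I{\left(E \right)} = E^{2}$
$\frac{I{\left(-58 \right)}}{-26081} = \frac{\left(-58\right)^{2}}{-26081} = 3364 \left(- \frac{1}{26081}\right) = - \frac{3364}{26081}$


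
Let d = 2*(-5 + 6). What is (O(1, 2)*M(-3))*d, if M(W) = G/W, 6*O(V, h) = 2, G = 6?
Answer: -4/3 ≈ -1.3333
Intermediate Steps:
O(V, h) = ⅓ (O(V, h) = (⅙)*2 = ⅓)
d = 2 (d = 2*1 = 2)
M(W) = 6/W
(O(1, 2)*M(-3))*d = ((6/(-3))/3)*2 = ((6*(-⅓))/3)*2 = ((⅓)*(-2))*2 = -⅔*2 = -4/3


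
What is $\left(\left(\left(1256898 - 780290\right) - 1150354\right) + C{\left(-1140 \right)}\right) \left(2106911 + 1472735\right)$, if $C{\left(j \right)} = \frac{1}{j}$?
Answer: $- \frac{1374710140921943}{570} \approx -2.4118 \cdot 10^{12}$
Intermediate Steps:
$\left(\left(\left(1256898 - 780290\right) - 1150354\right) + C{\left(-1140 \right)}\right) \left(2106911 + 1472735\right) = \left(\left(\left(1256898 - 780290\right) - 1150354\right) + \frac{1}{-1140}\right) \left(2106911 + 1472735\right) = \left(\left(476608 - 1150354\right) - \frac{1}{1140}\right) 3579646 = \left(-673746 - \frac{1}{1140}\right) 3579646 = \left(- \frac{768070441}{1140}\right) 3579646 = - \frac{1374710140921943}{570}$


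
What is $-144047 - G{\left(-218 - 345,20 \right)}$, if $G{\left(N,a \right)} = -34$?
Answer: $-144013$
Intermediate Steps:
$-144047 - G{\left(-218 - 345,20 \right)} = -144047 - -34 = -144047 + 34 = -144013$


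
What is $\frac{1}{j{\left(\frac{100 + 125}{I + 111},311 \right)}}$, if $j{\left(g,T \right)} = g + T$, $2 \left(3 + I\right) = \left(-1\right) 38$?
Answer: $\frac{89}{27904} \approx 0.0031895$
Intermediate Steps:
$I = -22$ ($I = -3 + \frac{\left(-1\right) 38}{2} = -3 + \frac{1}{2} \left(-38\right) = -3 - 19 = -22$)
$j{\left(g,T \right)} = T + g$
$\frac{1}{j{\left(\frac{100 + 125}{I + 111},311 \right)}} = \frac{1}{311 + \frac{100 + 125}{-22 + 111}} = \frac{1}{311 + \frac{225}{89}} = \frac{1}{\frac{27904}{89}} = \frac{89}{27904}$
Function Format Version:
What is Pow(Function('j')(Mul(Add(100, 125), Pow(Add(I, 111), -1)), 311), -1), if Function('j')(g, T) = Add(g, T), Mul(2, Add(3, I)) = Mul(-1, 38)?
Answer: Rational(89, 27904) ≈ 0.0031895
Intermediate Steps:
I = -22 (I = Add(-3, Mul(Rational(1, 2), Mul(-1, 38))) = Add(-3, Mul(Rational(1, 2), -38)) = Add(-3, -19) = -22)
Function('j')(g, T) = Add(T, g)
Pow(Function('j')(Mul(Add(100, 125), Pow(Add(I, 111), -1)), 311), -1) = Pow(Add(311, Mul(Add(100, 125), Pow(Add(-22, 111), -1))), -1) = Pow(Add(311, Mul(225, Pow(89, -1))), -1) = Pow(Add(311, Mul(225, Rational(1, 89))), -1) = Pow(Add(311, Rational(225, 89)), -1) = Pow(Rational(27904, 89), -1) = Rational(89, 27904)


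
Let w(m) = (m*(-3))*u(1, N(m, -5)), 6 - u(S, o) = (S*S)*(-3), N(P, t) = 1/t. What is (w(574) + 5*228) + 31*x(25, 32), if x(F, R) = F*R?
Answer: 10442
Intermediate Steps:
u(S, o) = 6 + 3*S**2 (u(S, o) = 6 - S*S*(-3) = 6 - S**2*(-3) = 6 - (-3)*S**2 = 6 + 3*S**2)
w(m) = -27*m (w(m) = (m*(-3))*(6 + 3*1**2) = (-3*m)*(6 + 3*1) = (-3*m)*(6 + 3) = -3*m*9 = -27*m)
(w(574) + 5*228) + 31*x(25, 32) = (-27*574 + 5*228) + 31*(25*32) = (-15498 + 1140) + 31*800 = -14358 + 24800 = 10442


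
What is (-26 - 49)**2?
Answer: 5625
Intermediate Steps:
(-26 - 49)**2 = (-75)**2 = 5625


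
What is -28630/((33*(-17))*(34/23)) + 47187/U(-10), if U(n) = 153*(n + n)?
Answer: 3643577/190740 ≈ 19.102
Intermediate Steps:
U(n) = 306*n (U(n) = 153*(2*n) = 306*n)
-28630/((33*(-17))*(34/23)) + 47187/U(-10) = -28630/((33*(-17))*(34/23)) + 47187/((306*(-10))) = -28630/((-19074/23)) + 47187/(-3060) = -28630/((-561*34/23)) + 47187*(-1/3060) = -28630/(-19074/23) - 5243/340 = -28630*(-23/19074) - 5243/340 = 329245/9537 - 5243/340 = 3643577/190740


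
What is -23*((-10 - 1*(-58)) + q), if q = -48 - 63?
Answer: 1449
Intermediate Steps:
q = -111
-23*((-10 - 1*(-58)) + q) = -23*((-10 - 1*(-58)) - 111) = -23*((-10 + 58) - 111) = -23*(48 - 111) = -23*(-63) = 1449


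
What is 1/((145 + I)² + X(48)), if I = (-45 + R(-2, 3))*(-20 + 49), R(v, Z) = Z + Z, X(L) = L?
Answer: 1/972244 ≈ 1.0285e-6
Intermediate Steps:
R(v, Z) = 2*Z
I = -1131 (I = (-45 + 2*3)*(-20 + 49) = (-45 + 6)*29 = -39*29 = -1131)
1/((145 + I)² + X(48)) = 1/((145 - 1131)² + 48) = 1/((-986)² + 48) = 1/(972196 + 48) = 1/972244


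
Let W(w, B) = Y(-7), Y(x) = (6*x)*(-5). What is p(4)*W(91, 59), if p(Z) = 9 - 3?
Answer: 1260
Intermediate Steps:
Y(x) = -30*x
W(w, B) = 210 (W(w, B) = -30*(-7) = 210)
p(Z) = 6
p(4)*W(91, 59) = 6*210 = 1260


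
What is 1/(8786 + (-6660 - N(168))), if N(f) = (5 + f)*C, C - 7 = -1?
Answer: 1/1088 ≈ 0.00091912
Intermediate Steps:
C = 6 (C = 7 - 1 = 6)
N(f) = 30 + 6*f (N(f) = (5 + f)*6 = 30 + 6*f)
1/(8786 + (-6660 - N(168))) = 1/(8786 + (-6660 - (30 + 6*168))) = 1/(8786 + (-6660 - (30 + 1008))) = 1/(8786 + (-6660 - 1*1038)) = 1/(8786 + (-6660 - 1038)) = 1/(8786 - 7698) = 1/1088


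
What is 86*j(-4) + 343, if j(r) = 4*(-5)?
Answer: -1377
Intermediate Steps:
j(r) = -20
86*j(-4) + 343 = 86*(-20) + 343 = -1720 + 343 = -1377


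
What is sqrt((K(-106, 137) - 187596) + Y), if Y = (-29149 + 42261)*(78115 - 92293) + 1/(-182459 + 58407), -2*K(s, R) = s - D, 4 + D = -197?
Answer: I*sqrt(715928422198894755)/62026 ≈ 13641.0*I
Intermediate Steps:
D = -201 (D = -4 - 197 = -201)
K(s, R) = -201/2 - s/2 (K(s, R) = -(s - 1*(-201))/2 = -(s + 201)/2 = -(201 + s)/2 = -201/2 - s/2)
Y = -23061506964673/124052 (Y = 13112*(-14178) + 1/(-124052) = -185901936 - 1/124052 = -23061506964673/124052 ≈ -1.8590e+8)
sqrt((K(-106, 137) - 187596) + Y) = sqrt(((-201/2 - 1/2*(-106)) - 187596) - 23061506964673/124052) = sqrt(((-201/2 + 53) - 187596) - 23061506964673/124052) = sqrt((-95/2 - 187596) - 23061506964673/124052) = sqrt(-375287/2 - 23061506964673/124052) = sqrt(-23084784516135/124052) = I*sqrt(715928422198894755)/62026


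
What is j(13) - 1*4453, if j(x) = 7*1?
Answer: -4446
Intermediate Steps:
j(x) = 7
j(13) - 1*4453 = 7 - 1*4453 = 7 - 4453 = -4446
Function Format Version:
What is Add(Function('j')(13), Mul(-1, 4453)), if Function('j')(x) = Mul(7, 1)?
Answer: -4446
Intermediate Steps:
Function('j')(x) = 7
Add(Function('j')(13), Mul(-1, 4453)) = Add(7, Mul(-1, 4453)) = Add(7, -4453) = -4446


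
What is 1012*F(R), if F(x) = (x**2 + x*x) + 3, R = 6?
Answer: 75900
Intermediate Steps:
F(x) = 3 + 2*x**2 (F(x) = (x**2 + x**2) + 3 = 2*x**2 + 3 = 3 + 2*x**2)
1012*F(R) = 1012*(3 + 2*6**2) = 1012*(3 + 2*36) = 1012*(3 + 72) = 1012*75 = 75900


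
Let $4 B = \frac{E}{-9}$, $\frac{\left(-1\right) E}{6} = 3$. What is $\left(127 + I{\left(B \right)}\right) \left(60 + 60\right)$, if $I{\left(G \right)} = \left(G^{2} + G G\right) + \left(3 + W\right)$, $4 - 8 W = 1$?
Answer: $15705$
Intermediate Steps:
$E = -18$ ($E = \left(-6\right) 3 = -18$)
$W = \frac{3}{8}$ ($W = \frac{1}{2} - \frac{1}{8} = \frac{3}{8} \approx 0.375$)
$B = \frac{1}{2}$ ($B = \frac{\left(-18\right) \frac{1}{-9}}{4} = \frac{\left(-18\right) \left(- \frac{1}{9}\right)}{4} = \frac{1}{4} \cdot 2 = \frac{1}{2} \approx 0.5$)
$I{\left(G \right)} = \frac{27}{8} + 2 G^{2}$ ($I{\left(G \right)} = \left(G^{2} + G G\right) + \left(3 + \frac{3}{8}\right) = \left(G^{2} + G^{2}\right) + \frac{27}{8} = 2 G^{2} + \frac{27}{8} = \frac{27}{8} + 2 G^{2}$)
$\left(127 + I{\left(B \right)}\right) \left(60 + 60\right) = \left(127 + \left(\frac{27}{8} + \frac{2}{4}\right)\right) \left(60 + 60\right) = \left(127 + \left(\frac{27}{8} + 2 \cdot \frac{1}{4}\right)\right) 120 = \left(127 + \left(\frac{27}{8} + \frac{1}{2}\right)\right) 120 = \left(127 + \frac{31}{8}\right) 120 = \frac{1047}{8} \cdot 120 = 15705$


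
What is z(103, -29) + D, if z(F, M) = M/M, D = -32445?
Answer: -32444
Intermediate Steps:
z(F, M) = 1
z(103, -29) + D = 1 - 32445 = -32444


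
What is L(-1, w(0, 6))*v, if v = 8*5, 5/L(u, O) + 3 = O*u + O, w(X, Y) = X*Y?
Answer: -200/3 ≈ -66.667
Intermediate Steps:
L(u, O) = 5/(-3 + O + O*u) (L(u, O) = 5/(-3 + (O*u + O)) = 5/(-3 + (O + O*u)) = 5/(-3 + O + O*u))
v = 40
L(-1, w(0, 6))*v = (5/(-3 + 0*6 + (0*6)*(-1)))*40 = (5/(-3 + 0 + 0*(-1)))*40 = (5/(-3 + 0 + 0))*40 = (5/(-3))*40 = (5*(-1/3))*40 = -5/3*40 = -200/3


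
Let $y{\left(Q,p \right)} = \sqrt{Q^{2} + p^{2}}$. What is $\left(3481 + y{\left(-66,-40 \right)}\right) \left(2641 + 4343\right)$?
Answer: $24311304 + 13968 \sqrt{1489} \approx 2.485 \cdot 10^{7}$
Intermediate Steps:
$\left(3481 + y{\left(-66,-40 \right)}\right) \left(2641 + 4343\right) = \left(3481 + \sqrt{\left(-66\right)^{2} + \left(-40\right)^{2}}\right) \left(2641 + 4343\right) = \left(3481 + \sqrt{4356 + 1600}\right) 6984 = \left(3481 + \sqrt{5956}\right) 6984 = \left(3481 + 2 \sqrt{1489}\right) 6984 = 24311304 + 13968 \sqrt{1489}$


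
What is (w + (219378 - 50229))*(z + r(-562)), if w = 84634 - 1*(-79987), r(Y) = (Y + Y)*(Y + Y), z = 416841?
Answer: 560806028090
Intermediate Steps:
r(Y) = 4*Y² (r(Y) = (2*Y)*(2*Y) = 4*Y²)
w = 164621 (w = 84634 + 79987 = 164621)
(w + (219378 - 50229))*(z + r(-562)) = (164621 + (219378 - 50229))*(416841 + 4*(-562)²) = (164621 + 169149)*(416841 + 4*315844) = 333770*(416841 + 1263376) = 333770*1680217 = 560806028090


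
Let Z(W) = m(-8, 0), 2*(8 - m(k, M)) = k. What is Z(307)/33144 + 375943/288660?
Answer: 519321613/398639460 ≈ 1.3027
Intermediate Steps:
m(k, M) = 8 - k/2
Z(W) = 12 (Z(W) = 8 - 1/2*(-8) = 8 + 4 = 12)
Z(307)/33144 + 375943/288660 = 12/33144 + 375943/288660 = 12*(1/33144) + 375943*(1/288660) = 1/2762 + 375943/288660 = 519321613/398639460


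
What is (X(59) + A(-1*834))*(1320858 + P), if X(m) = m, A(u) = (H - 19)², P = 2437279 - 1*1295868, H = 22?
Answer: 167434292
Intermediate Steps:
P = 1141411 (P = 2437279 - 1295868 = 1141411)
A(u) = 9 (A(u) = (22 - 19)² = 3² = 9)
(X(59) + A(-1*834))*(1320858 + P) = (59 + 9)*(1320858 + 1141411) = 68*2462269 = 167434292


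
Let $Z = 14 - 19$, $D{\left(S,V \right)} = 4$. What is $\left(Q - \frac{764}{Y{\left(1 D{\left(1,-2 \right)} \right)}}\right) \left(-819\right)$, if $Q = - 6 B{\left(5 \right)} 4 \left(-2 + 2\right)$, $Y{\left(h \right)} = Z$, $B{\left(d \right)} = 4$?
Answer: $- \frac{625716}{5} \approx -1.2514 \cdot 10^{5}$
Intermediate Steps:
$Z = -5$ ($Z = 14 - 19 = -5$)
$Y{\left(h \right)} = -5$
$Q = 0$ ($Q = \left(-6\right) 4 \cdot 4 \left(-2 + 2\right) = - 24 \cdot 4 \cdot 0 = \left(-24\right) 0 = 0$)
$\left(Q - \frac{764}{Y{\left(1 D{\left(1,-2 \right)} \right)}}\right) \left(-819\right) = \left(0 - \frac{764}{-5}\right) \left(-819\right) = \left(0 - - \frac{764}{5}\right) \left(-819\right) = \left(0 + \frac{764}{5}\right) \left(-819\right) = \frac{764}{5} \left(-819\right) = - \frac{625716}{5}$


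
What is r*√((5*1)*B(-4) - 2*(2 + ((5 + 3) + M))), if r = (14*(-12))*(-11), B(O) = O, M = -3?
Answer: 1848*I*√34 ≈ 10776.0*I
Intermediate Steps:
r = 1848 (r = -168*(-11) = 1848)
r*√((5*1)*B(-4) - 2*(2 + ((5 + 3) + M))) = 1848*√((5*1)*(-4) - 2*(2 + ((5 + 3) - 3))) = 1848*√(5*(-4) - 2*(2 + (8 - 3))) = 1848*√(-20 - 2*(2 + 5)) = 1848*√(-20 - 2*7) = 1848*√(-20 - 14) = 1848*√(-34) = 1848*(I*√34) = 1848*I*√34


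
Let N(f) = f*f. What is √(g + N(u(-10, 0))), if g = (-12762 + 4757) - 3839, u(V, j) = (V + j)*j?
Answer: 6*I*√329 ≈ 108.83*I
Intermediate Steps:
u(V, j) = j*(V + j)
N(f) = f²
g = -11844 (g = -8005 - 3839 = -11844)
√(g + N(u(-10, 0))) = √(-11844 + (0*(-10 + 0))²) = √(-11844 + (0*(-10))²) = √(-11844 + 0²) = √(-11844 + 0) = √(-11844) = 6*I*√329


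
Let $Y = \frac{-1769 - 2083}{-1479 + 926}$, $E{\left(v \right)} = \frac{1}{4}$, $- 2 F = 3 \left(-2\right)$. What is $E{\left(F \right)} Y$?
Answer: $\frac{963}{553} \approx 1.7414$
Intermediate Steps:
$F = 3$ ($F = - \frac{3 \left(-2\right)}{2} = \left(- \frac{1}{2}\right) \left(-6\right) = 3$)
$E{\left(v \right)} = \frac{1}{4}$
$Y = \frac{3852}{553}$ ($Y = - \frac{3852}{-553} = \left(-3852\right) \left(- \frac{1}{553}\right) = \frac{3852}{553} \approx 6.9656$)
$E{\left(F \right)} Y = \frac{1}{4} \cdot \frac{3852}{553} = \frac{963}{553}$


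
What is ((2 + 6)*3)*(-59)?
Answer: -1416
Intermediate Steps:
((2 + 6)*3)*(-59) = (8*3)*(-59) = 24*(-59) = -1416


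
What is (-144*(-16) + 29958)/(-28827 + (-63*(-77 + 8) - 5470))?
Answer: -16131/14975 ≈ -1.0772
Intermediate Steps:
(-144*(-16) + 29958)/(-28827 + (-63*(-77 + 8) - 5470)) = (2304 + 29958)/(-28827 + (-63*(-69) - 5470)) = 32262/(-28827 + (4347 - 5470)) = 32262/(-28827 - 1123) = 32262/(-29950) = 32262*(-1/29950) = -16131/14975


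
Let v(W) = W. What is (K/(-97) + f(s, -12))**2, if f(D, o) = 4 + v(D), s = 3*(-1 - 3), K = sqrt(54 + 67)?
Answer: 619369/9409 ≈ 65.827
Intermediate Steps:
K = 11 (K = sqrt(121) = 11)
s = -12 (s = 3*(-4) = -12)
f(D, o) = 4 + D
(K/(-97) + f(s, -12))**2 = (11/(-97) + (4 - 12))**2 = (11*(-1/97) - 8)**2 = (-11/97 - 8)**2 = (-787/97)**2 = 619369/9409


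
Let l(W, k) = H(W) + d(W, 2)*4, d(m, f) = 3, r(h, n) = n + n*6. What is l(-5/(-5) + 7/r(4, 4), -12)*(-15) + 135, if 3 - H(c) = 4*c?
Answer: -15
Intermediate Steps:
r(h, n) = 7*n (r(h, n) = n + 6*n = 7*n)
H(c) = 3 - 4*c
l(W, k) = 15 - 4*W (l(W, k) = (3 - 4*W) + 3*4 = (3 - 4*W) + 12 = 15 - 4*W)
l(-5/(-5) + 7/r(4, 4), -12)*(-15) + 135 = (15 - 4*(-5/(-5) + 7/((7*4))))*(-15) + 135 = (15 - 4*(-5*(-1/5) + 7/28))*(-15) + 135 = (15 - 4*(1 + 7*(1/28)))*(-15) + 135 = (15 - 4*(1 + 1/4))*(-15) + 135 = (15 - 4*5/4)*(-15) + 135 = (15 - 5)*(-15) + 135 = 10*(-15) + 135 = -150 + 135 = -15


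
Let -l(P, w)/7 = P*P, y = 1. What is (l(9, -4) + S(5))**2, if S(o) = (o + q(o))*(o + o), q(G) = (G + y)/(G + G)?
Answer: 261121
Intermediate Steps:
q(G) = (1 + G)/(2*G) (q(G) = (G + 1)/(G + G) = (1 + G)/((2*G)) = (1 + G)*(1/(2*G)) = (1 + G)/(2*G))
l(P, w) = -7*P**2 (l(P, w) = -7*P*P = -7*P**2)
S(o) = 2*o*(o + (1 + o)/(2*o)) (S(o) = (o + (1 + o)/(2*o))*(o + o) = (o + (1 + o)/(2*o))*(2*o) = 2*o*(o + (1 + o)/(2*o)))
(l(9, -4) + S(5))**2 = (-7*9**2 + (1 + 5 + 2*5**2))**2 = (-7*81 + (1 + 5 + 2*25))**2 = (-567 + (1 + 5 + 50))**2 = (-567 + 56)**2 = (-511)**2 = 261121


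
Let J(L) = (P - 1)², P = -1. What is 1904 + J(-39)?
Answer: 1908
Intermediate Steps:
J(L) = 4 (J(L) = (-1 - 1)² = (-2)² = 4)
1904 + J(-39) = 1904 + 4 = 1908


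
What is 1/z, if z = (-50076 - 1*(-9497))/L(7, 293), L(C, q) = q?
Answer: -293/40579 ≈ -0.0072205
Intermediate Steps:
z = -40579/293 (z = (-50076 - 1*(-9497))/293 = (-50076 + 9497)*(1/293) = -40579*1/293 = -40579/293 ≈ -138.49)
1/z = 1/(-40579/293) = -293/40579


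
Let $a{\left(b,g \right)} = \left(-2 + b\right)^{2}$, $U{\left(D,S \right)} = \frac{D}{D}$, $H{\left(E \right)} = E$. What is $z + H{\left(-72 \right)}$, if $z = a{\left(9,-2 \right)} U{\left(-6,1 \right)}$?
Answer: $-23$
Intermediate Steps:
$U{\left(D,S \right)} = 1$
$z = 49$ ($z = \left(-2 + 9\right)^{2} \cdot 1 = 7^{2} \cdot 1 = 49 \cdot 1 = 49$)
$z + H{\left(-72 \right)} = 49 - 72 = -23$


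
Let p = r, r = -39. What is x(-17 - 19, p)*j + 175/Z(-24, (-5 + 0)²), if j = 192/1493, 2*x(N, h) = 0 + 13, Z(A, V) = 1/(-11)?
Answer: -2872777/1493 ≈ -1924.2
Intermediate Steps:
p = -39
Z(A, V) = -1/11
x(N, h) = 13/2 (x(N, h) = (0 + 13)/2 = (½)*13 = 13/2)
j = 192/1493 (j = 192*(1/1493) = 192/1493 ≈ 0.12860)
x(-17 - 19, p)*j + 175/Z(-24, (-5 + 0)²) = (13/2)*(192/1493) + 175/(-1/11) = 1248/1493 + 175*(-11) = 1248/1493 - 1925 = -2872777/1493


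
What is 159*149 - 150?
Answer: 23541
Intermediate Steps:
159*149 - 150 = 23691 - 150 = 23541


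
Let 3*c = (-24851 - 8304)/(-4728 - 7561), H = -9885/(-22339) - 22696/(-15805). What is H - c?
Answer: 12745642891198/13016554084965 ≈ 0.97919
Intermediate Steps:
H = 663238369/353067895 (H = -9885*(-1/22339) - 22696*(-1/15805) = 9885/22339 + 22696/15805 = 663238369/353067895 ≈ 1.8785)
c = 33155/36867 (c = ((-24851 - 8304)/(-4728 - 7561))/3 = (-33155/(-12289))/3 = (-33155*(-1/12289))/3 = (⅓)*(33155/12289) = 33155/36867 ≈ 0.89931)
H - c = 663238369/353067895 - 1*33155/36867 = 663238369/353067895 - 33155/36867 = 12745642891198/13016554084965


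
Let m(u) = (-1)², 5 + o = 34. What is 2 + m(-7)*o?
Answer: 31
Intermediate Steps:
o = 29 (o = -5 + 34 = 29)
m(u) = 1
2 + m(-7)*o = 2 + 1*29 = 2 + 29 = 31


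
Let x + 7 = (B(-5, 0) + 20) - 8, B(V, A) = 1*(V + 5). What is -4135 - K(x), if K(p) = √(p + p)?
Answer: -4135 - √10 ≈ -4138.2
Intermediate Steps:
B(V, A) = 5 + V (B(V, A) = 1*(5 + V) = 5 + V)
x = 5 (x = -7 + (((5 - 5) + 20) - 8) = -7 + ((0 + 20) - 8) = -7 + (20 - 8) = -7 + 12 = 5)
K(p) = √2*√p (K(p) = √(2*p) = √2*√p)
-4135 - K(x) = -4135 - √2*√5 = -4135 - √10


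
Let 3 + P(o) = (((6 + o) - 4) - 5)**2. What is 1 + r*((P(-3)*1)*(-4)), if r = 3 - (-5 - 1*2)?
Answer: -1319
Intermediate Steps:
P(o) = -3 + (-3 + o)**2 (P(o) = -3 + (((6 + o) - 4) - 5)**2 = -3 + ((2 + o) - 5)**2 = -3 + (-3 + o)**2)
r = 10 (r = 3 - (-5 - 2) = 3 - 1*(-7) = 3 + 7 = 10)
1 + r*((P(-3)*1)*(-4)) = 1 + 10*(((-3 + (-3 - 3)**2)*1)*(-4)) = 1 + 10*(((-3 + (-6)**2)*1)*(-4)) = 1 + 10*(((-3 + 36)*1)*(-4)) = 1 + 10*((33*1)*(-4)) = 1 + 10*(33*(-4)) = 1 + 10*(-132) = 1 - 1320 = -1319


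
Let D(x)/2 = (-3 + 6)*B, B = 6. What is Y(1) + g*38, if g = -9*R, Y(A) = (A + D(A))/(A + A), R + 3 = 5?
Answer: -1331/2 ≈ -665.50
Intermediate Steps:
R = 2 (R = -3 + 5 = 2)
D(x) = 36 (D(x) = 2*((-3 + 6)*6) = 2*(3*6) = 2*18 = 36)
Y(A) = (36 + A)/(2*A) (Y(A) = (A + 36)/(A + A) = (36 + A)/((2*A)) = (36 + A)*(1/(2*A)) = (36 + A)/(2*A))
g = -18 (g = -9*2 = -18)
Y(1) + g*38 = (½)*(36 + 1)/1 - 18*38 = (½)*1*37 - 684 = 37/2 - 684 = -1331/2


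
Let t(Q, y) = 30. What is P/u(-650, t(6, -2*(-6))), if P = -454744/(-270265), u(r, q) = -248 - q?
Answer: -227372/37566835 ≈ -0.0060525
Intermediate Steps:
P = 454744/270265 (P = -454744*(-1/270265) = 454744/270265 ≈ 1.6826)
P/u(-650, t(6, -2*(-6))) = 454744/(270265*(-248 - 1*30)) = 454744/(270265*(-248 - 30)) = (454744/270265)/(-278) = (454744/270265)*(-1/278) = -227372/37566835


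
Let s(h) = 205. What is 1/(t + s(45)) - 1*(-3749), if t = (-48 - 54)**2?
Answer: 39773142/10609 ≈ 3749.0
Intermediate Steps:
t = 10404 (t = (-102)**2 = 10404)
1/(t + s(45)) - 1*(-3749) = 1/(10404 + 205) - 1*(-3749) = 1/10609 + 3749 = 39773142/10609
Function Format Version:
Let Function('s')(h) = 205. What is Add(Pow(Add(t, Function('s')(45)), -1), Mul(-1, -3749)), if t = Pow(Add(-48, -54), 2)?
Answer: Rational(39773142, 10609) ≈ 3749.0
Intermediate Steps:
t = 10404 (t = Pow(-102, 2) = 10404)
Add(Pow(Add(t, Function('s')(45)), -1), Mul(-1, -3749)) = Add(Pow(Add(10404, 205), -1), Mul(-1, -3749)) = Add(Pow(10609, -1), 3749) = Add(Rational(1, 10609), 3749) = Rational(39773142, 10609)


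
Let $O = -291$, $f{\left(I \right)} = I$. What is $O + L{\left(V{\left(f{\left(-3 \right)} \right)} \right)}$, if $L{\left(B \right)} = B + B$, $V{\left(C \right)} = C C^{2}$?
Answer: $-345$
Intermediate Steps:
$V{\left(C \right)} = C^{3}$
$L{\left(B \right)} = 2 B$
$O + L{\left(V{\left(f{\left(-3 \right)} \right)} \right)} = -291 + 2 \left(-3\right)^{3} = -291 + 2 \left(-27\right) = -291 - 54 = -345$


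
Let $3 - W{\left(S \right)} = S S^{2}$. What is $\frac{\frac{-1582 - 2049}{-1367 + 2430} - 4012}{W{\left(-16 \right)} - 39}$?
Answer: $- \frac{4268387}{4315780} \approx -0.98902$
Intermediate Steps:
$W{\left(S \right)} = 3 - S^{3}$ ($W{\left(S \right)} = 3 - S S^{2} = 3 - S^{3}$)
$\frac{\frac{-1582 - 2049}{-1367 + 2430} - 4012}{W{\left(-16 \right)} - 39} = \frac{\frac{-1582 - 2049}{-1367 + 2430} - 4012}{\left(3 - \left(-16\right)^{3}\right) - 39} = \frac{- \frac{3631}{1063} - 4012}{\left(3 - -4096\right) - 39} = \frac{\left(-3631\right) \frac{1}{1063} - 4012}{\left(3 + 4096\right) - 39} = \frac{- \frac{3631}{1063} - 4012}{4099 - 39} = - \frac{4268387}{1063 \cdot 4060} = \left(- \frac{4268387}{1063}\right) \frac{1}{4060} = - \frac{4268387}{4315780}$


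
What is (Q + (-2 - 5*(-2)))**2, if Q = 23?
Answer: 961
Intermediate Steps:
(Q + (-2 - 5*(-2)))**2 = (23 + (-2 - 5*(-2)))**2 = (23 + (-2 + 10))**2 = (23 + 8)**2 = 31**2 = 961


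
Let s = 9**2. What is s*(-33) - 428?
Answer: -3101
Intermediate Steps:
s = 81
s*(-33) - 428 = 81*(-33) - 428 = -2673 - 428 = -3101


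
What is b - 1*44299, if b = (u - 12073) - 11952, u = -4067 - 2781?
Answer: -75172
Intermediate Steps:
u = -6848
b = -30873 (b = (-6848 - 12073) - 11952 = -18921 - 11952 = -30873)
b - 1*44299 = -30873 - 1*44299 = -30873 - 44299 = -75172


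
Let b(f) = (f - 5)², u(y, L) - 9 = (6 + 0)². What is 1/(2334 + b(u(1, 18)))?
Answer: 1/3934 ≈ 0.00025419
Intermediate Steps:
u(y, L) = 45 (u(y, L) = 9 + (6 + 0)² = 9 + 6² = 9 + 36 = 45)
b(f) = (-5 + f)²
1/(2334 + b(u(1, 18))) = 1/(2334 + (-5 + 45)²) = 1/(2334 + 40²) = 1/(2334 + 1600) = 1/3934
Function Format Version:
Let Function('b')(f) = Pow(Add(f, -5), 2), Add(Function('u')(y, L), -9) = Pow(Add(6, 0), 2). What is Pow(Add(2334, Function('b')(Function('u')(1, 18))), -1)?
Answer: Rational(1, 3934) ≈ 0.00025419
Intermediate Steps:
Function('u')(y, L) = 45 (Function('u')(y, L) = Add(9, Pow(Add(6, 0), 2)) = Add(9, Pow(6, 2)) = Add(9, 36) = 45)
Function('b')(f) = Pow(Add(-5, f), 2)
Pow(Add(2334, Function('b')(Function('u')(1, 18))), -1) = Pow(Add(2334, Pow(Add(-5, 45), 2)), -1) = Pow(Add(2334, Pow(40, 2)), -1) = Pow(Add(2334, 1600), -1) = Pow(3934, -1) = Rational(1, 3934)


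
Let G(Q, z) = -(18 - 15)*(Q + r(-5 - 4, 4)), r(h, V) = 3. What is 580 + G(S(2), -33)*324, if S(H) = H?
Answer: -4280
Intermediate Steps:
G(Q, z) = -9 - 3*Q (G(Q, z) = -(18 - 15)*(Q + 3) = -3*(3 + Q) = -(9 + 3*Q) = -9 - 3*Q)
580 + G(S(2), -33)*324 = 580 + (-9 - 3*2)*324 = 580 + (-9 - 6)*324 = 580 - 15*324 = 580 - 4860 = -4280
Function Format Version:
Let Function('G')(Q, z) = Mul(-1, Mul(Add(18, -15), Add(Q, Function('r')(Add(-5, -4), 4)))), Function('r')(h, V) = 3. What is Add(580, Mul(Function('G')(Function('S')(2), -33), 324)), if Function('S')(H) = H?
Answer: -4280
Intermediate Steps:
Function('G')(Q, z) = Add(-9, Mul(-3, Q)) (Function('G')(Q, z) = Mul(-1, Mul(Add(18, -15), Add(Q, 3))) = Mul(-1, Mul(3, Add(3, Q))) = Mul(-1, Add(9, Mul(3, Q))) = Add(-9, Mul(-3, Q)))
Add(580, Mul(Function('G')(Function('S')(2), -33), 324)) = Add(580, Mul(Add(-9, Mul(-3, 2)), 324)) = Add(580, Mul(Add(-9, -6), 324)) = Add(580, Mul(-15, 324)) = Add(580, -4860) = -4280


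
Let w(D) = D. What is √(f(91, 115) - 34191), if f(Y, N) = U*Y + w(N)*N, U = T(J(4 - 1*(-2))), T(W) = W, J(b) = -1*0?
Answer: I*√20966 ≈ 144.8*I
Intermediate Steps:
J(b) = 0
U = 0
f(Y, N) = N² (f(Y, N) = 0*Y + N*N = 0 + N² = N²)
√(f(91, 115) - 34191) = √(115² - 34191) = √(13225 - 34191) = √(-20966) = I*√20966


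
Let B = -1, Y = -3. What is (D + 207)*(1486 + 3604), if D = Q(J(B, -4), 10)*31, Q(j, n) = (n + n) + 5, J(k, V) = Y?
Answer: 4998380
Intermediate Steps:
J(k, V) = -3
Q(j, n) = 5 + 2*n (Q(j, n) = 2*n + 5 = 5 + 2*n)
D = 775 (D = (5 + 2*10)*31 = (5 + 20)*31 = 25*31 = 775)
(D + 207)*(1486 + 3604) = (775 + 207)*(1486 + 3604) = 982*5090 = 4998380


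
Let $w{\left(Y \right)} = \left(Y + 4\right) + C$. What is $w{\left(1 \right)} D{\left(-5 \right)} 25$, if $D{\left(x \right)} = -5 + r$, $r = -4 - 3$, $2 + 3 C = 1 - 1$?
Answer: $-1300$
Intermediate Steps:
$C = - \frac{2}{3}$ ($C = - \frac{2}{3} + \frac{1 - 1}{3} = - \frac{2}{3} + \frac{1}{3} \cdot 0 = - \frac{2}{3} + 0 = - \frac{2}{3} \approx -0.66667$)
$r = -7$ ($r = -4 - 3 = -7$)
$D{\left(x \right)} = -12$ ($D{\left(x \right)} = -5 - 7 = -12$)
$w{\left(Y \right)} = \frac{10}{3} + Y$ ($w{\left(Y \right)} = \left(Y + 4\right) - \frac{2}{3} = \left(4 + Y\right) - \frac{2}{3} = \frac{10}{3} + Y$)
$w{\left(1 \right)} D{\left(-5 \right)} 25 = \left(\frac{10}{3} + 1\right) \left(\left(-12\right) 25\right) = \frac{13}{3} \left(-300\right) = -1300$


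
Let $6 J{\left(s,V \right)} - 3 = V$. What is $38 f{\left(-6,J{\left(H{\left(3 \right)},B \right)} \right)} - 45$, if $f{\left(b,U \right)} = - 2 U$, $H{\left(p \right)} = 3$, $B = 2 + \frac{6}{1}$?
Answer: $- \frac{553}{3} \approx -184.33$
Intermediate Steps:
$B = 8$ ($B = 2 + 6 \cdot 1 = 2 + 6 = 8$)
$J{\left(s,V \right)} = \frac{1}{2} + \frac{V}{6}$
$38 f{\left(-6,J{\left(H{\left(3 \right)},B \right)} \right)} - 45 = 38 \left(- 2 \left(\frac{1}{2} + \frac{1}{6} \cdot 8\right)\right) - 45 = 38 \left(- 2 \left(\frac{1}{2} + \frac{4}{3}\right)\right) - 45 = 38 \left(\left(-2\right) \frac{11}{6}\right) - 45 = 38 \left(- \frac{11}{3}\right) - 45 = - \frac{418}{3} - 45 = - \frac{553}{3}$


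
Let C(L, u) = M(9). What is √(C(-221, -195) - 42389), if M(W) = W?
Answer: 2*I*√10595 ≈ 205.86*I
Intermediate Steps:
C(L, u) = 9
√(C(-221, -195) - 42389) = √(9 - 42389) = √(-42380) = 2*I*√10595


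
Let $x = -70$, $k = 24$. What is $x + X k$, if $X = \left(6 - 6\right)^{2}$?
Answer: $-70$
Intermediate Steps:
$X = 0$ ($X = 0^{2} = 0$)
$x + X k = -70 + 0 \cdot 24 = -70 + 0 = -70$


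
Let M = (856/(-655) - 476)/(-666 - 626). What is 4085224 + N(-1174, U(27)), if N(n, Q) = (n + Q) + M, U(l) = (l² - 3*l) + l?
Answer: 864184922784/211565 ≈ 4.0847e+6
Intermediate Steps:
U(l) = l² - 2*l
M = 78159/211565 (M = (856*(-1/655) - 476)/(-1292) = (-856/655 - 476)*(-1/1292) = -312636/655*(-1/1292) = 78159/211565 ≈ 0.36943)
N(n, Q) = 78159/211565 + Q + n (N(n, Q) = (n + Q) + 78159/211565 = (Q + n) + 78159/211565 = 78159/211565 + Q + n)
4085224 + N(-1174, U(27)) = 4085224 + (78159/211565 + 27*(-2 + 27) - 1174) = 4085224 + (78159/211565 + 27*25 - 1174) = 4085224 + (78159/211565 + 675 - 1174) = 4085224 - 105492776/211565 = 864184922784/211565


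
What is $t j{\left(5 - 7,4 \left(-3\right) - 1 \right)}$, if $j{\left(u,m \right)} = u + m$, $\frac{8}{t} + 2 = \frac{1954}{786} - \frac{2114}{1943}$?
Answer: $\frac{91631880}{459689} \approx 199.33$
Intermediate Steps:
$t = - \frac{6108792}{459689}$ ($t = \frac{8}{-2 + \left(\frac{1954}{786} - \frac{2114}{1943}\right)} = \frac{8}{-2 + \left(1954 \cdot \frac{1}{786} - \frac{2114}{1943}\right)} = \frac{8}{-2 + \left(\frac{977}{393} - \frac{2114}{1943}\right)} = \frac{8}{-2 + \frac{1067509}{763599}} = \frac{8}{- \frac{459689}{763599}} = 8 \left(- \frac{763599}{459689}\right) = - \frac{6108792}{459689} \approx -13.289$)
$j{\left(u,m \right)} = m + u$
$t j{\left(5 - 7,4 \left(-3\right) - 1 \right)} = - \frac{6108792 \left(\left(4 \left(-3\right) - 1\right) + \left(5 - 7\right)\right)}{459689} = - \frac{6108792 \left(\left(-12 - 1\right) + \left(5 - 7\right)\right)}{459689} = - \frac{6108792 \left(-13 - 2\right)}{459689} = \left(- \frac{6108792}{459689}\right) \left(-15\right) = \frac{91631880}{459689}$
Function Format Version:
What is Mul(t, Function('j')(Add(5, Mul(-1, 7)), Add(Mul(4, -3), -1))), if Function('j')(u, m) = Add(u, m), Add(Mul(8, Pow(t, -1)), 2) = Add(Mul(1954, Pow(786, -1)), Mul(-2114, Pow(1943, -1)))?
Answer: Rational(91631880, 459689) ≈ 199.33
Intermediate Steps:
t = Rational(-6108792, 459689) (t = Mul(8, Pow(Add(-2, Add(Mul(1954, Pow(786, -1)), Mul(-2114, Pow(1943, -1)))), -1)) = Mul(8, Pow(Add(-2, Add(Mul(1954, Rational(1, 786)), Mul(-2114, Rational(1, 1943)))), -1)) = Mul(8, Pow(Add(-2, Add(Rational(977, 393), Rational(-2114, 1943))), -1)) = Mul(8, Pow(Add(-2, Rational(1067509, 763599)), -1)) = Mul(8, Pow(Rational(-459689, 763599), -1)) = Mul(8, Rational(-763599, 459689)) = Rational(-6108792, 459689) ≈ -13.289)
Function('j')(u, m) = Add(m, u)
Mul(t, Function('j')(Add(5, Mul(-1, 7)), Add(Mul(4, -3), -1))) = Mul(Rational(-6108792, 459689), Add(Add(Mul(4, -3), -1), Add(5, Mul(-1, 7)))) = Mul(Rational(-6108792, 459689), Add(Add(-12, -1), Add(5, -7))) = Mul(Rational(-6108792, 459689), Add(-13, -2)) = Mul(Rational(-6108792, 459689), -15) = Rational(91631880, 459689)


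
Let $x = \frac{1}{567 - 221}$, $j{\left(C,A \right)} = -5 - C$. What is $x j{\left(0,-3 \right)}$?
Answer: $- \frac{5}{346} \approx -0.014451$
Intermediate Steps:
$x = \frac{1}{346} \approx 0.0028902$
$x j{\left(0,-3 \right)} = \frac{-5 - 0}{346} = \frac{-5 + 0}{346} = \frac{1}{346} \left(-5\right) = - \frac{5}{346}$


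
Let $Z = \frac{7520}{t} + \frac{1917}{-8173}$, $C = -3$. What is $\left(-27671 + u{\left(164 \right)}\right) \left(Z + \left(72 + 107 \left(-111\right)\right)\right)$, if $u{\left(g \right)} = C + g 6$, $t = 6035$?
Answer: $\frac{182817261306740}{580283} \approx 3.1505 \cdot 10^{8}$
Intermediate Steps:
$u{\left(g \right)} = -3 + 6 g$ ($u{\left(g \right)} = -3 + g 6 = -3 + 6 g$)
$Z = \frac{9978373}{9864811}$ ($Z = \frac{7520}{6035} + \frac{1917}{-8173} = 7520 \cdot \frac{1}{6035} + 1917 \left(- \frac{1}{8173}\right) = \frac{1504}{1207} - \frac{1917}{8173} = \frac{9978373}{9864811} \approx 1.0115$)
$\left(-27671 + u{\left(164 \right)}\right) \left(Z + \left(72 + 107 \left(-111\right)\right)\right) = \left(-27671 + \left(-3 + 6 \cdot 164\right)\right) \left(\frac{9978373}{9864811} + \left(72 + 107 \left(-111\right)\right)\right) = \left(-27671 + \left(-3 + 984\right)\right) \left(\frac{9978373}{9864811} + \left(72 - 11877\right)\right) = \left(-27671 + 981\right) \left(\frac{9978373}{9864811} - 11805\right) = \left(-26690\right) \left(- \frac{116444115482}{9864811}\right) = \frac{182817261306740}{580283}$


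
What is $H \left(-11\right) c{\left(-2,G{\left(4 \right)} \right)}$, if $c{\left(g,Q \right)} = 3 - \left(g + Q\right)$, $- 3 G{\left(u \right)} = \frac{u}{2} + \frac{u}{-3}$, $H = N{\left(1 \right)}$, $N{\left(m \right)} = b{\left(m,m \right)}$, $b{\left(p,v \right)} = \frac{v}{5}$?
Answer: $- \frac{517}{45} \approx -11.489$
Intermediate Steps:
$b{\left(p,v \right)} = \frac{v}{5}$ ($b{\left(p,v \right)} = v \frac{1}{5} = \frac{v}{5}$)
$N{\left(m \right)} = \frac{m}{5}$
$H = \frac{1}{5}$ ($H = \frac{1}{5} \cdot 1 = \frac{1}{5} \approx 0.2$)
$G{\left(u \right)} = - \frac{u}{18}$ ($G{\left(u \right)} = - \frac{\frac{u}{2} + \frac{u}{-3}}{3} = - \frac{u \frac{1}{2} + u \left(- \frac{1}{3}\right)}{3} = - \frac{\frac{u}{2} - \frac{u}{3}}{3} = - \frac{\frac{1}{6} u}{3} = - \frac{u}{18}$)
$c{\left(g,Q \right)} = 3 - Q - g$ ($c{\left(g,Q \right)} = 3 - \left(Q + g\right) = 3 - Q - g$)
$H \left(-11\right) c{\left(-2,G{\left(4 \right)} \right)} = \frac{1}{5} \left(-11\right) \left(3 - \left(- \frac{1}{18}\right) 4 - -2\right) = - \frac{11 \left(3 - - \frac{2}{9} + 2\right)}{5} = - \frac{11 \left(3 + \frac{2}{9} + 2\right)}{5} = \left(- \frac{11}{5}\right) \frac{47}{9} = - \frac{517}{45}$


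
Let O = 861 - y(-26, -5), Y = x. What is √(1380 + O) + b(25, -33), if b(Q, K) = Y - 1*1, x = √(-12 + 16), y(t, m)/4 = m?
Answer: 1 + √2261 ≈ 48.550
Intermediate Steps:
y(t, m) = 4*m
x = 2 (x = √4 = 2)
Y = 2
b(Q, K) = 1 (b(Q, K) = 2 - 1*1 = 2 - 1 = 1)
O = 881 (O = 861 - 4*(-5) = 861 - 1*(-20) = 861 + 20 = 881)
√(1380 + O) + b(25, -33) = √(1380 + 881) + 1 = √2261 + 1 = 1 + √2261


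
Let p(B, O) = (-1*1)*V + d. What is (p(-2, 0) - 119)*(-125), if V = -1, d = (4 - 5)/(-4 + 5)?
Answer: 14875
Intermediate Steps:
d = -1 (d = -1/1 = -1*1 = -1)
p(B, O) = 0 (p(B, O) = -1*1*(-1) - 1 = -1*(-1) - 1 = 1 - 1 = 0)
(p(-2, 0) - 119)*(-125) = (0 - 119)*(-125) = -119*(-125) = 14875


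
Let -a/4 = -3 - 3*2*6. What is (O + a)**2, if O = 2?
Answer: 24964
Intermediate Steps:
a = 156 (a = -4*(-3 - 3*2*6) = -4*(-3 - 6*6) = -4*(-3 - 36) = -4*(-39) = 156)
(O + a)**2 = (2 + 156)**2 = 158**2 = 24964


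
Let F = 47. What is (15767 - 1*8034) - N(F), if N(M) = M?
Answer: 7686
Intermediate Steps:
(15767 - 1*8034) - N(F) = (15767 - 1*8034) - 1*47 = (15767 - 8034) - 47 = 7733 - 47 = 7686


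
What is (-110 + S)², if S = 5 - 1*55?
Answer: 25600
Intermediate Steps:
S = -50 (S = 5 - 55 = -50)
(-110 + S)² = (-110 - 50)² = (-160)² = 25600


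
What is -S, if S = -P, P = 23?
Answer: 23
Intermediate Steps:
S = -23 (S = -1*23 = -23)
-S = -1*(-23) = 23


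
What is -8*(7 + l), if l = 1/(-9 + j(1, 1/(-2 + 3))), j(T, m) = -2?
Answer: -608/11 ≈ -55.273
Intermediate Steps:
l = -1/11 (l = 1/(-9 - 2) = 1/(-11) = -1/11 ≈ -0.090909)
-8*(7 + l) = -8*(7 - 1/11) = -8*76/11 = -608/11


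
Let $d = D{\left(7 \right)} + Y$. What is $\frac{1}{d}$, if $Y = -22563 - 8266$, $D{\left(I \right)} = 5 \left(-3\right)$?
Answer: $- \frac{1}{30844} \approx -3.2421 \cdot 10^{-5}$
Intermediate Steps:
$D{\left(I \right)} = -15$
$Y = -30829$
$d = -30844$ ($d = -15 - 30829 = -30844$)
$\frac{1}{d} = \frac{1}{-30844} = - \frac{1}{30844}$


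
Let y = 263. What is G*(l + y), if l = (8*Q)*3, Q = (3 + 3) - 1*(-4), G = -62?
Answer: -31186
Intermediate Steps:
Q = 10 (Q = 6 + 4 = 10)
l = 240 (l = (8*10)*3 = 80*3 = 240)
G*(l + y) = -62*(240 + 263) = -62*503 = -31186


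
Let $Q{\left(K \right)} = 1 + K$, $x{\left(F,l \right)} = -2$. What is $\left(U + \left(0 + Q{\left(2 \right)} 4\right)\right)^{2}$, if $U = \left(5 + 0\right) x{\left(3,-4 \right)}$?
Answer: $4$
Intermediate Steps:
$U = -10$ ($U = \left(5 + 0\right) \left(-2\right) = 5 \left(-2\right) = -10$)
$\left(U + \left(0 + Q{\left(2 \right)} 4\right)\right)^{2} = \left(-10 + \left(0 + \left(1 + 2\right) 4\right)\right)^{2} = \left(-10 + \left(0 + 3 \cdot 4\right)\right)^{2} = \left(-10 + \left(0 + 12\right)\right)^{2} = \left(-10 + 12\right)^{2} = 2^{2} = 4$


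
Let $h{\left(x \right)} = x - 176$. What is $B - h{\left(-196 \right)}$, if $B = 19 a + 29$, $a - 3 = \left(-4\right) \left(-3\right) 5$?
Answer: $1598$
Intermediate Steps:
$a = 63$ ($a = 3 + \left(-4\right) \left(-3\right) 5 = 3 + 12 \cdot 5 = 3 + 60 = 63$)
$B = 1226$ ($B = 19 \cdot 63 + 29 = 1197 + 29 = 1226$)
$h{\left(x \right)} = -176 + x$
$B - h{\left(-196 \right)} = 1226 - \left(-176 - 196\right) = 1226 - -372 = 1226 + 372 = 1598$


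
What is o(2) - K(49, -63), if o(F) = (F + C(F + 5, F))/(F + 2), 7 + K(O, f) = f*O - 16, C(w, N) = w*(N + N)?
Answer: 6235/2 ≈ 3117.5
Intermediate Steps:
C(w, N) = 2*N*w (C(w, N) = w*(2*N) = 2*N*w)
K(O, f) = -23 + O*f (K(O, f) = -7 + (f*O - 16) = -7 + (O*f - 16) = -7 + (-16 + O*f) = -23 + O*f)
o(F) = (F + 2*F*(5 + F))/(2 + F) (o(F) = (F + 2*F*(F + 5))/(F + 2) = (F + 2*F*(5 + F))/(2 + F))
o(2) - K(49, -63) = 2*(11 + 2*2)/(2 + 2) - (-23 + 49*(-63)) = 2*(11 + 4)/4 - (-23 - 3087) = 2*(¼)*15 - 1*(-3110) = 15/2 + 3110 = 6235/2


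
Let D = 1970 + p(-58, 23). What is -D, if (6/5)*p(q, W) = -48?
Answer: -1930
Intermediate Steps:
p(q, W) = -40 (p(q, W) = (⅚)*(-48) = -40)
D = 1930 (D = 1970 - 40 = 1930)
-D = -1*1930 = -1930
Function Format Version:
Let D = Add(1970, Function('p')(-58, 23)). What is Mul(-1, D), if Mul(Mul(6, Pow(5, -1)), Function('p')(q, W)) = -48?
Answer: -1930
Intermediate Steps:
Function('p')(q, W) = -40 (Function('p')(q, W) = Mul(Rational(5, 6), -48) = -40)
D = 1930 (D = Add(1970, -40) = 1930)
Mul(-1, D) = Mul(-1, 1930) = -1930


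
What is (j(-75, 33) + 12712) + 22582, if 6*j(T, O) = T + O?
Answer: 35287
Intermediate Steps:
j(T, O) = O/6 + T/6 (j(T, O) = (T + O)/6 = (O + T)/6 = O/6 + T/6)
(j(-75, 33) + 12712) + 22582 = (((⅙)*33 + (⅙)*(-75)) + 12712) + 22582 = ((11/2 - 25/2) + 12712) + 22582 = (-7 + 12712) + 22582 = 12705 + 22582 = 35287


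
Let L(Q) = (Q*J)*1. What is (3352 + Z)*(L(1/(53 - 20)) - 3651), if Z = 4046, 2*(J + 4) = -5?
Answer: -297127107/11 ≈ -2.7012e+7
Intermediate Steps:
J = -13/2 (J = -4 + (½)*(-5) = -4 - 5/2 = -13/2 ≈ -6.5000)
L(Q) = -13*Q/2 (L(Q) = (Q*(-13/2))*1 = -13*Q/2*1 = -13*Q/2)
(3352 + Z)*(L(1/(53 - 20)) - 3651) = (3352 + 4046)*(-13/(2*(53 - 20)) - 3651) = 7398*(-13/2/33 - 3651) = 7398*(-13/2*1/33 - 3651) = 7398*(-13/66 - 3651) = 7398*(-240979/66) = -297127107/11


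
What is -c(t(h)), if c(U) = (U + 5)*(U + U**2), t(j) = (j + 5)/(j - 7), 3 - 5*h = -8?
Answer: -21/8 ≈ -2.6250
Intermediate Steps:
h = 11/5 (h = 3/5 - 1/5*(-8) = 3/5 + 8/5 = 11/5 ≈ 2.2000)
t(j) = (5 + j)/(-7 + j)
c(U) = (5 + U)*(U + U**2)
-c(t(h)) = -(5 + 11/5)/(-7 + 11/5)*(5 + ((5 + 11/5)/(-7 + 11/5))**2 + 6*((5 + 11/5)/(-7 + 11/5))) = -(36/5)/(-24/5)*(5 + ((36/5)/(-24/5))**2 + 6*((36/5)/(-24/5))) = -(-5/24*36/5)*(5 + (-5/24*36/5)**2 + 6*(-5/24*36/5)) = -(-3)*(5 + (-3/2)**2 + 6*(-3/2))/2 = -(-3)*(5 + 9/4 - 9)/2 = -(-3)*(-7)/(2*4) = -1*21/8 = -21/8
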